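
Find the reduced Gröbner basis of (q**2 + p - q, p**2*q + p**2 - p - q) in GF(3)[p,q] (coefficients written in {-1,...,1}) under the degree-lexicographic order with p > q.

G = {p**3 - p**2 + p*q - q, p**2*q + p**2 - p - q, q**2 + p - q}

f_1 = q**2 + p - q, LT = q**2.
f_2 = p**2*q + p**2 - p - q, LT = p**2*q.

S(f_1,f_2): lcm = p**2*q**2. S = p**3 + p**2*q + p*q + q**2.
  leading term p**3: no divisor's leading term divides it; move p**3 to the remainder.
  leading term p**2*q: subtract (1)·f_2 from p**2*q + p*q + q**2 → -p**2 + p*q + q**2 + p + q
  leading term p**2: no divisor's leading term divides it; move -p**2 to the remainder.
  leading term p*q: no divisor's leading term divides it; move p*q to the remainder.
  leading term q**2: subtract (1)·f_1 from q**2 + p + q → -q
  leading term q: no divisor's leading term divides it; move -q to the remainder.
  remainder p**3 - p**2 + p*q - q ≠ 0; add g_3 = p**3 - p**2 + p*q - q to the basis.

The other S-polynomials (S(f_1,g_3), S(f_2,g_3)) all reduce to 0 modulo the current basis, so we have a Gröbner basis.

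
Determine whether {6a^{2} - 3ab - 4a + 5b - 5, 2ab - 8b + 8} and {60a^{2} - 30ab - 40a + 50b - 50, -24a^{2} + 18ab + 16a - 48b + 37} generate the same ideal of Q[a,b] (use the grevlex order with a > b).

Since reduced Gröbner bases are canonical representatives of ideals under a given ordering, it suffices to compute and compare them.
Buchberger on the first generating set:
f_1 = 6a^{2} - 3ab - 4a + 5b - 5, LT = a^{2}.
f_2 = 2ab - 8b + 8, LT = ab.

S(f_1,f_2): lcm = a^{2}b. S = -\tfrac{1}{2}ab^{2} + \tfrac{10}{3}ab + \tfrac{5}{6}b^{2} - 4a - \tfrac{5}{6}b.
  leading term ab^{2}: subtract (-\tfrac{1}{4}b)·f_2 from -\tfrac{1}{2}ab^{2} + \tfrac{10}{3}ab + \tfrac{5}{6}b^{2} - 4a - \tfrac{5}{6}b → \tfrac{10}{3}ab - \tfrac{7}{6}b^{2} - 4a + \tfrac{7}{6}b
  leading term ab: subtract (\tfrac{5}{3})·f_2 from \tfrac{10}{3}ab - \tfrac{7}{6}b^{2} - 4a + \tfrac{7}{6}b → -\tfrac{7}{6}b^{2} - 4a + \tfrac{29}{2}b - \tfrac{40}{3}
  leading term b^{2}: no divisor's leading term divides it; move -\tfrac{7}{6}b^{2} to the remainder.
  leading term a: no divisor's leading term divides it; move -4a to the remainder.
  leading term b: no divisor's leading term divides it; move \tfrac{29}{2}b to the remainder.
  leading term 1: no divisor's leading term divides it; move -\tfrac{40}{3} to the remainder.
  remainder -\tfrac{7}{6}b^{2} - 4a + \tfrac{29}{2}b - \tfrac{40}{3} ≠ 0; add g_3 = -\tfrac{7}{6}b^{2} - 4a + \tfrac{29}{2}b - \tfrac{40}{3} to the basis.

S(f_1,g_3): leading monomials are coprime, so the S-polynomial reduces to 0 (Buchberger's first criterion).
S(f_2,g_3): lcm = ab^{2}. S = -\tfrac{24}{7}a^{2} + \tfrac{87}{7}ab - 4b^{2} - \tfrac{80}{7}a + 4b.
  leading term a^{2}: subtract (-\tfrac{4}{7})·f_1 from -\tfrac{24}{7}a^{2} + \tfrac{87}{7}ab - 4b^{2} - \tfrac{80}{7}a + 4b → \tfrac{75}{7}ab - 4b^{2} - \tfrac{96}{7}a + \tfrac{48}{7}b - \tfrac{20}{7}
  leading term ab: subtract (\tfrac{75}{14})·f_2 from \tfrac{75}{7}ab - 4b^{2} - \tfrac{96}{7}a + \tfrac{48}{7}b - \tfrac{20}{7} → -4b^{2} - \tfrac{96}{7}a + \tfrac{348}{7}b - \tfrac{320}{7}
  leading term b^{2}: subtract (\tfrac{24}{7})·g_3 from -4b^{2} - \tfrac{96}{7}a + \tfrac{348}{7}b - \tfrac{320}{7} → 0
  remainder 0.

Every S-polynomial of the final basis reduces to 0, so we have a Gröbner basis.
Inter-reduce: drop elements whose leading term is divisible by another's, tail-reduce, and make monic.
Reduced Gröbner basis: {a^{2} - \tfrac{2}{3}a - \tfrac{7}{6}b + \tfrac{7}{6}, ab - 4b + 4, b^{2} + \tfrac{24}{7}a - \tfrac{87}{7}b + \tfrac{80}{7}}.

Buchberger on the second generating set:
h_1 = 60a^{2} - 30ab - 40a + 50b - 50, LT = a^{2}.
h_2 = -24a^{2} + 18ab + 16a - 48b + 37, LT = a^{2}.

S(h_1,h_2): lcm = a^{2}. S = \tfrac{1}{4}ab - \tfrac{7}{6}b + \tfrac{17}{24}.
  leading term ab: no divisor's leading term divides it; move \tfrac{1}{4}ab to the remainder.
  leading term b: no divisor's leading term divides it; move -\tfrac{7}{6}b to the remainder.
  leading term 1: no divisor's leading term divides it; move \tfrac{17}{24} to the remainder.
  remainder \tfrac{1}{4}ab - \tfrac{7}{6}b + \tfrac{17}{24} ≠ 0; add k_3 = \tfrac{1}{4}ab - \tfrac{7}{6}b + \tfrac{17}{24} to the basis.

S(h_1,k_3): lcm = a^{2}b. S = -\tfrac{1}{2}ab^{2} + 4ab + \tfrac{5}{6}b^{2} - \tfrac{17}{6}a - \tfrac{5}{6}b.
  leading term ab^{2}: subtract (-2b)·k_3 from -\tfrac{1}{2}ab^{2} + 4ab + \tfrac{5}{6}b^{2} - \tfrac{17}{6}a - \tfrac{5}{6}b → 4ab - \tfrac{3}{2}b^{2} - \tfrac{17}{6}a + \tfrac{7}{12}b
  leading term ab: subtract (16)·k_3 from 4ab - \tfrac{3}{2}b^{2} - \tfrac{17}{6}a + \tfrac{7}{12}b → -\tfrac{3}{2}b^{2} - \tfrac{17}{6}a + \tfrac{77}{4}b - \tfrac{34}{3}
  leading term b^{2}: no divisor's leading term divides it; move -\tfrac{3}{2}b^{2} to the remainder.
  leading term a: no divisor's leading term divides it; move -\tfrac{17}{6}a to the remainder.
  leading term b: no divisor's leading term divides it; move \tfrac{77}{4}b to the remainder.
  leading term 1: no divisor's leading term divides it; move -\tfrac{34}{3} to the remainder.
  remainder -\tfrac{3}{2}b^{2} - \tfrac{17}{6}a + \tfrac{77}{4}b - \tfrac{34}{3} ≠ 0; add k_4 = -\tfrac{3}{2}b^{2} - \tfrac{17}{6}a + \tfrac{77}{4}b - \tfrac{34}{3} to the basis.

S(h_2,k_3): lcm = a^{2}b. S = -\tfrac{3}{4}ab^{2} + 4ab + 2b^{2} - \tfrac{17}{6}a - \tfrac{37}{24}b.
  leading term ab^{2}: subtract (-3b)·k_3 from -\tfrac{3}{4}ab^{2} + 4ab + 2b^{2} - \tfrac{17}{6}a - \tfrac{37}{24}b → 4ab - \tfrac{3}{2}b^{2} - \tfrac{17}{6}a + \tfrac{7}{12}b
  leading term ab: subtract (16)·k_3 from 4ab - \tfrac{3}{2}b^{2} - \tfrac{17}{6}a + \tfrac{7}{12}b → -\tfrac{3}{2}b^{2} - \tfrac{17}{6}a + \tfrac{77}{4}b - \tfrac{34}{3}
  leading term b^{2}: subtract (1)·k_4 from -\tfrac{3}{2}b^{2} - \tfrac{17}{6}a + \tfrac{77}{4}b - \tfrac{34}{3} → 0
  remainder 0.

S(h_1,k_4): leading monomials are coprime, so the S-polynomial reduces to 0 (Buchberger's first criterion).
S(h_2,k_4): leading monomials are coprime, so the S-polynomial reduces to 0 (Buchberger's first criterion).
S(k_3,k_4): lcm = ab^{2}. S = -\tfrac{17}{9}a^{2} + \tfrac{77}{6}ab - \tfrac{14}{3}b^{2} - \tfrac{68}{9}a + \tfrac{17}{6}b.
  leading term a^{2}: subtract (-\tfrac{17}{540})·h_1 from -\tfrac{17}{9}a^{2} + \tfrac{77}{6}ab - \tfrac{14}{3}b^{2} - \tfrac{68}{9}a + \tfrac{17}{6}b → \tfrac{107}{9}ab - \tfrac{14}{3}b^{2} - \tfrac{238}{27}a + \tfrac{119}{27}b - \tfrac{85}{54}
  leading term ab: subtract (\tfrac{428}{9})·k_3 from \tfrac{107}{9}ab - \tfrac{14}{3}b^{2} - \tfrac{238}{27}a + \tfrac{119}{27}b - \tfrac{85}{54} → -\tfrac{14}{3}b^{2} - \tfrac{238}{27}a + \tfrac{539}{9}b - \tfrac{952}{27}
  leading term b^{2}: subtract (\tfrac{28}{9})·k_4 from -\tfrac{14}{3}b^{2} - \tfrac{238}{27}a + \tfrac{539}{9}b - \tfrac{952}{27} → 0
  remainder 0.

Every S-polynomial of the final basis reduces to 0, so we have a Gröbner basis.
Inter-reduce: drop elements whose leading term is divisible by another's, tail-reduce, and make monic.
Reduced Gröbner basis: {a^{2} - \tfrac{2}{3}a - \tfrac{3}{2}b + \tfrac{7}{12}, ab - \tfrac{14}{3}b + \tfrac{17}{6}, b^{2} + \tfrac{17}{9}a - \tfrac{77}{6}b + \tfrac{68}{9}}.

These differ, so the ideals are not equal.

No, the ideals differ.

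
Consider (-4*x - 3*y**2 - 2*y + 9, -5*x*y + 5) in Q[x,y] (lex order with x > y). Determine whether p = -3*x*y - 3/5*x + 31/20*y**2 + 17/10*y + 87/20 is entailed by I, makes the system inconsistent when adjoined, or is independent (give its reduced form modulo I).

Adjoining -3*x*y - 3/5*x + 31/20*y**2 + 17/10*y + 87/20 makes the ideal the whole ring: the system is inconsistent.

First compute the reduced Gröbner basis of I by Buchberger's algorithm.
f_1 = -4*x - 3*y**2 - 2*y + 9, LT = x.
f_2 = -5*x*y + 5, LT = x*y.

S(f_1,f_2): lcm = x*y. S = 3/4*y**3 + 1/2*y**2 - 9/4*y + 1.
  leading term y**3: no divisor's leading term divides it; move 3/4*y**3 to the remainder.
  leading term y**2: no divisor's leading term divides it; move 1/2*y**2 to the remainder.
  leading term y: no divisor's leading term divides it; move -9/4*y to the remainder.
  leading term 1: no divisor's leading term divides it; move 1 to the remainder.
  remainder 3/4*y**3 + 1/2*y**2 - 9/4*y + 1 ≠ 0; add h_3 = 3/4*y**3 + 1/2*y**2 - 9/4*y + 1 to the basis.

S(f_1,h_3): leading monomials are coprime, so the S-polynomial reduces to 0 (Buchberger's first criterion).
S(f_2,h_3): lcm = x*y**3. S = -2/3*x*y**2 + 3*x*y - 4/3*x - y**2.
  leading term x*y**2: subtract (1/6*y**2)·f_1 from -2/3*x*y**2 + 3*x*y - 4/3*x - y**2 → 3*x*y - 4/3*x + 1/2*y**4 + 1/3*y**3 - 5/2*y**2
  leading term x*y: subtract (-3/4*y)·f_1 from 3*x*y - 4/3*x + 1/2*y**4 + 1/3*y**3 - 5/2*y**2 → -4/3*x + 1/2*y**4 - 23/12*y**3 - 4*y**2 + 27/4*y
  leading term x: subtract (1/3)·f_1 from -4/3*x + 1/2*y**4 - 23/12*y**3 - 4*y**2 + 27/4*y → 1/2*y**4 - 23/12*y**3 - 3*y**2 + 89/12*y - 3
  leading term y**4: subtract (2/3*y)·h_3 from 1/2*y**4 - 23/12*y**3 - 3*y**2 + 89/12*y - 3 → -9/4*y**3 - 3/2*y**2 + 27/4*y - 3
  leading term y**3: subtract (-3)·h_3 from -9/4*y**3 - 3/2*y**2 + 27/4*y - 3 → 0
  remainder 0.

Every S-polynomial of the final basis reduces to 0, so we have a Gröbner basis.
Inter-reduce: drop elements whose leading term is divisible by another's, tail-reduce, and make monic.
Reduced Gröbner basis: {x + 3/4*y**2 + 1/2*y - 9/4, y**3 + 2/3*y**2 - 3*y + 4/3}.
Label its elements g_1 = x + 3/4*y**2 + 1/2*y - 9/4, g_2 = y**3 + 2/3*y**2 - 3*y + 4/3.

Reduce p = -3*x*y - 3/5*x + 31/20*y**2 + 17/10*y + 87/20 modulo G:
  leading term x*y: subtract (-3*y)·g_1 from -3*x*y - 3/5*x + 31/20*y**2 + 17/10*y + 87/20 → -3/5*x + 9/4*y**3 + 61/20*y**2 - 101/20*y + 87/20
  leading term x: subtract (-3/5)·g_1 from -3/5*x + 9/4*y**3 + 61/20*y**2 - 101/20*y + 87/20 → 9/4*y**3 + 7/2*y**2 - 19/4*y + 3
  leading term y**3: subtract (9/4)·g_2 from 9/4*y**3 + 7/2*y**2 - 19/4*y + 3 → 2*y**2 + 2*y
  leading term y**2: no divisor's leading term divides it; move 2*y**2 to the remainder.
  leading term y: no divisor's leading term divides it; move 2*y to the remainder.
  normal form = 2*y**2 + 2*y.
The normal form is nonzero, so p ∉ I. Since p minus its normal form lies in I, I + (p) = I + (r) where r = 2*y**2 + 2*y; decide whether this ideal is the whole ring.
Run Buchberger on G together with r (pairs among the g_i already reduce to 0 since G is a Gröbner basis):
g_1 = x + 3/4*y**2 + 1/2*y - 9/4, LT = x.
g_2 = y**3 + 2/3*y**2 - 3*y + 4/3, LT = y**3.
r = 2*y**2 + 2*y, LT = y**2.

S(g_1,g_2): leading monomials are coprime, so the S-polynomial reduces to 0 (Buchberger's first criterion).
S(g_1,r): leading monomials are coprime, so the S-polynomial reduces to 0 (Buchberger's first criterion).
S(g_2,r): lcm = y**3. S = -1/3*y**2 - 3*y + 4/3.
  leading term y**2: subtract (-1/6)·r from -1/3*y**2 - 3*y + 4/3 → -8/3*y + 4/3
  leading term y: no divisor's leading term divides it; move -8/3*y to the remainder.
  leading term 1: no divisor's leading term divides it; move 4/3 to the remainder.
  remainder -8/3*y + 4/3 ≠ 0; add m_4 = -8/3*y + 4/3 to the basis.

S(g_1,m_4): leading monomials are coprime, so the S-polynomial reduces to 0 (Buchberger's first criterion).
S(g_2,m_4): lcm = y**3. S = 7/6*y**2 - 3*y + 4/3.
  leading term y**2: subtract (7/12)·r from 7/6*y**2 - 3*y + 4/3 → -25/6*y + 4/3
  leading term y: subtract (25/16)·m_4 from -25/6*y + 4/3 → -3/4
  leading term 1: no divisor's leading term divides it; move -3/4 to the remainder.
  remainder -3/4 ≠ 0; add m_5 = -3/4 to the basis.

S(r,m_4): lcm = y**2. S = 3/2*y.
  leading term y: subtract (-9/16)·m_4 from 3/2*y → 3/4
  leading term 1: subtract (-1)·m_5 from 3/4 → 0
  remainder 0.

S(g_1,m_5): leading monomials are coprime, so the S-polynomial reduces to 0 (Buchberger's first criterion).
S(g_2,m_5): leading monomials are coprime, so the S-polynomial reduces to 0 (Buchberger's first criterion).
S(r,m_5): leading monomials are coprime, so the S-polynomial reduces to 0 (Buchberger's first criterion).
S(m_4,m_5): leading monomials are coprime, so the S-polynomial reduces to 0 (Buchberger's first criterion).
Every S-polynomial of the final basis reduces to 0, so we have a Gröbner basis.
Inter-reduce: drop elements whose leading term is divisible by another's, tail-reduce, and make monic.
Reduced Gröbner basis: {1}.
The reduced Gröbner basis of I + (p) is {1}: the ideal is the whole ring, so the enlarged system has no common solution — adjoining p is inconsistent.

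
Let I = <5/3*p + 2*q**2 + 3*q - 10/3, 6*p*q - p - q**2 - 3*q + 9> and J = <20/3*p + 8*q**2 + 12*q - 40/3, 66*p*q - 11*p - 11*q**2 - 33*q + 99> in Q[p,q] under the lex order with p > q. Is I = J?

Yes, the ideals are equal.

Equality of ideals is decidable: compute both reduced Gröbner bases (unique for the ordering) and check whether they agree.
Buchberger on the first generating set:
f_1 = 5/3*p + 2*q**2 + 3*q - 10/3, LT = p.
f_2 = 6*p*q - p - q**2 - 3*q + 9, LT = p*q.

S(f_1,f_2): lcm = p*q. S = 1/6*p + 6/5*q**3 + 59/30*q**2 - 3/2*q - 3/2.
  reduce S modulo (f_1, f_2):
  remainder 6/5*q**3 + 53/30*q**2 - 9/5*q - 7/6 ≠ 0; add g_3 = 6/5*q**3 + 53/30*q**2 - 9/5*q - 7/6 to the basis.

The other S-polynomials (S(f_1,g_3), S(f_2,g_3)) all reduce to 0 modulo the current basis, so we have a Gröbner basis.
Inter-reduce: drop elements whose leading term is divisible by another's, tail-reduce, and make monic.
Reduced Gröbner basis: {p + 6/5*q**2 + 9/5*q - 2, q**3 + 53/36*q**2 - 3/2*q - 35/36}.

Buchberger on the second generating set:
h_1 = 20/3*p + 8*q**2 + 12*q - 40/3, LT = p.
h_2 = 66*p*q - 11*p - 11*q**2 - 33*q + 99, LT = p*q.

S(h_1,h_2): lcm = p*q. S = 1/6*p + 6/5*q**3 + 59/30*q**2 - 3/2*q - 3/2.
  reduce S modulo (h_1, h_2):
  remainder 6/5*q**3 + 53/30*q**2 - 9/5*q - 7/6 ≠ 0; add k_3 = 6/5*q**3 + 53/30*q**2 - 9/5*q - 7/6 to the basis.

The other S-polynomials (S(h_1,k_3), S(h_2,k_3)) all reduce to 0 modulo the current basis, so we have a Gröbner basis.
Inter-reduce: drop elements whose leading term is divisible by another's, tail-reduce, and make monic.
Reduced Gröbner basis: {p + 6/5*q**2 + 9/5*q - 2, q**3 + 53/36*q**2 - 3/2*q - 35/36}.

Same reduced basis, so the two generating sets span the same ideal.
The choice of monomial ordering does not affect the verdict — as long as both bases are computed under the same ordering, their equality decides ideal equality.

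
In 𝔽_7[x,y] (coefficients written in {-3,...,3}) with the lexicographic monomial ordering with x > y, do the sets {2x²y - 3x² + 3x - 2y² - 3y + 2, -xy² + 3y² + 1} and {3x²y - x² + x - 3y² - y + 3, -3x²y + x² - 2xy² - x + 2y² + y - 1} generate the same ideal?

Yes, the ideals are equal.

Two ideals are equal iff their reduced Gröbner bases coincide (the reduced basis is unique for a fixed ordering).
Buchberger on the first generating set:
f_1 = 2x²y - 3x² + 3x - 2y² - 3y + 2, LT = x²y.
f_2 = -xy² + 3y² + 1, LT = xy².

S(f_1,f_2): lcm = x²y². S = 2x²y + 3xy² - 2xy + x - y³ + 2y² + y.
  reduce S modulo (f_1, f_2):
  remainder 3x² - 2xy - 2x - y³ - y² - 3y + 1 ≠ 0; add g_3 = 3x² - 2xy - 2x - y³ - y² - 3y + 1 to the basis.

S(f_1,g_3): lcm = x²y. S = 2x² + 3xy² + 3xy - 2x - 2y⁴ - 2y³ - 3y + 1.
  reduce S modulo (f_1, f_2, g_3):
  remainder 2xy - 3x - 2y⁴ + y³ - 2y² - y + 1 ≠ 0; add g_4 = 2xy - 3x - 2y⁴ + y³ - 2y² - y + 1 to the basis.

S(f_2,g_3): lcm = x²y². S = 3xy³ - x - 2y⁵ - 2y⁴ + y³ + 2y².
  reduce S modulo (f_1, f_2, g_3, g_4):
  remainder -x - 2y⁵ - 2y⁴ + 3y³ + 2y² + 3y ≠ 0; add g_5 = -x - 2y⁵ - 2y⁴ + 3y³ + 2y² + 3y to the basis.

S(f_1,g_5): lcm = x²y. S = 2x² - 2xy⁶ - 2xy⁵ + 3xy⁴ + 2xy³ + 3xy² - 2x - y² + 2y + 1.
  reduce S modulo (f_1, f_2, g_3, g_4, g_5):
  remainder y⁶ + 3y⁵ + y⁴ + y³ - 3y² - y - 2 ≠ 0; add g_6 = y⁶ + 3y⁵ + y⁴ + y³ - 3y² - y - 2 to the basis.

The other S-polynomials (S(f_1,g_4), S(f_2,g_4), S(g_3,g_4), S(f_2,g_5), S(g_3,g_5), S(g_4,g_5), S(f_1,g_6), S(f_2,g_6), S(g_3,g_6), S(g_4,g_6), S(g_5,g_6)) all reduce to 0 modulo the current basis, so we have a Gröbner basis.
Inter-reduce: drop elements whose leading term is divisible by another's, tail-reduce, and make monic.
Reduced Gröbner basis: {x + 2y⁵ + 2y⁴ - 3y³ - 2y² - 3y, y⁶ + 3y⁵ + y⁴ + y³ - 3y² - y - 2}.

Buchberger on the second generating set:
h_1 = 3x²y - x² + x - 3y² - y + 3, LT = x²y.
h_2 = -3x²y + x² - 2xy² - x + 2y² + y - 1, LT = x²y.

S(h_1,h_2): lcm = x²y. S = -3xy² + 2y² + 3.
  reduce S modulo (h_1, h_2):
  remainder -3xy² + 2y² + 3 ≠ 0; add k_3 = -3xy² + 2y² + 3 to the basis.

S(h_1,k_3): lcm = x²y². S = 2x²y + 3xy² - 2xy + x - y³ + 2y² + y.
  reduce S modulo (h_1, h_2, k_3):
  remainder 3x² - 2xy - 2x - y³ - y² - 3y + 1 ≠ 0; add k_4 = 3x² - 2xy - 2x - y³ - y² - 3y + 1 to the basis.

S(h_1,k_4): lcm = x²y. S = 2x² + 3xy² + 3xy - 2x - 2y⁴ - 2y³ - 3y + 1.
  reduce S modulo (h_1, h_2, k_3, k_4):
  remainder 2xy - 3x - 2y⁴ + y³ - 2y² - y + 1 ≠ 0; add k_5 = 2xy - 3x - 2y⁴ + y³ - 2y² - y + 1 to the basis.

S(k_3,k_4): lcm = x²y². S = 3xy³ - x - 2y⁵ - 2y⁴ + y³ + 2y².
  reduce S modulo (h_1, h_2, k_3, k_4, k_5):
  remainder -x - 2y⁵ - 2y⁴ + 3y³ + 2y² + 3y ≠ 0; add k_6 = -x - 2y⁵ - 2y⁴ + 3y³ + 2y² + 3y to the basis.

S(h_1,k_6): lcm = x²y. S = 2x² - 2xy⁶ - 2xy⁵ + 3xy⁴ + 2xy³ + 3xy² - 2x - y² + 2y + 1.
  reduce S modulo (h_1, h_2, k_3, k_4, k_5, k_6):
  remainder y⁶ + 3y⁵ + y⁴ + y³ - 3y² - y - 2 ≠ 0; add k_7 = y⁶ + 3y⁵ + y⁴ + y³ - 3y² - y - 2 to the basis.

The other S-polynomials (S(h_2,k_3), S(h_2,k_4), S(h_1,k_5), S(h_2,k_5), S(k_3,k_5), S(k_4,k_5), S(h_2,k_6), S(k_3,k_6), S(k_4,k_6), S(k_5,k_6), S(h_1,k_7), S(h_2,k_7), S(k_3,k_7), S(k_4,k_7), S(k_5,k_7), S(k_6,k_7)) all reduce to 0 modulo the current basis, so we have a Gröbner basis.
Inter-reduce: drop elements whose leading term is divisible by another's, tail-reduce, and make monic.
Reduced Gröbner basis: {x + 2y⁵ + 2y⁴ - 3y³ - 2y² - 3y, y⁶ + 3y⁵ + y⁴ + y³ - 3y² - y - 2}.

These coincide, so the ideals are equal.
The choice of monomial ordering does not affect the verdict — as long as both bases are computed under the same ordering, their equality decides ideal equality.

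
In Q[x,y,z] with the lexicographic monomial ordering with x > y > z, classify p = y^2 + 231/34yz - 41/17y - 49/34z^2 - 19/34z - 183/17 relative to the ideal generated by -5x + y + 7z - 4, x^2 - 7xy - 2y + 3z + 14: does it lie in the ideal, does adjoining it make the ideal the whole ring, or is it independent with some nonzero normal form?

y^2 + 231/34yz - 41/17y - 49/34z^2 - 19/34z - 183/17 lies in I (it reduces to 0).

First compute the reduced Gröbner basis of I by Buchberger's algorithm.
f_1 = -5x + y + 7z - 4, LT = x.
f_2 = x^2 - 7xy - 2y + 3z + 14, LT = x^2.

S(f_1,f_2): lcm = x^2. S = 34/5xy - 7/5xz + 4/5x + 2y - 3z - 14.
  reduce S modulo (f_1, f_2):
  remainder 34/25y^2 + 231/25yz - 82/25y - 49/25z^2 - 19/25z - 366/25 ≠ 0; add h_3 = 34/25y^2 + 231/25yz - 82/25y - 49/25z^2 - 19/25z - 366/25 to the basis.

The other S-polynomials (S(f_1,h_3), S(f_2,h_3)) all reduce to 0 modulo the current basis, so we have a Gröbner basis.
Inter-reduce: drop elements whose leading term is divisible by another's, tail-reduce, and make monic.
Reduced Gröbner basis: {x - 1/5y - 7/5z + 4/5, y^2 + 231/34yz - 41/17y - 49/34z^2 - 19/34z - 183/17}.
Label its elements g_1 = x - 1/5y - 7/5z + 4/5, g_2 = y^2 + 231/34yz - 41/17y - 49/34z^2 - 19/34z - 183/17.

Reduce p = y^2 + 231/34yz - 41/17y - 49/34z^2 - 19/34z - 183/17 modulo G:
  leading term y^2: subtract (1)·g_2 from y^2 + 231/34yz - 41/17y - 49/34z^2 - 19/34z - 183/17 → 0
  normal form = 0.
Since the normal form is 0, p ∈ I.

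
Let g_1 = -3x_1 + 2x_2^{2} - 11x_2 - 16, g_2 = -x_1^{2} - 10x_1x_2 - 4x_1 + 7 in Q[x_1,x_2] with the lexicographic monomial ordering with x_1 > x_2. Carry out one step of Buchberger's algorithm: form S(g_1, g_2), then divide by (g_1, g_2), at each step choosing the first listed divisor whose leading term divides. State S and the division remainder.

S(g_1, g_2) = -\tfrac{2}{3}x_1x_2^{2} - \tfrac{19}{3}x_1x_2 + \tfrac{4}{3}x_1 + 7; remainder on division = -\tfrac{4}{9}x_2^{4} - \tfrac{16}{9}x_2^{3} + \tfrac{83}{3}x_2^{2} + \tfrac{260}{9}x_2 - \tfrac{1}{9}.

lcm(LM(g_1), LM(g_2)) = x_1^{2}.
S = (lcm/LT(g_1))·g_1 − (lcm/LT(g_2))·g_2 = -\tfrac{2}{3}x_1x_2^{2} - \tfrac{19}{3}x_1x_2 + \tfrac{4}{3}x_1 + 7.
Reduce S modulo (g_1, g_2) in that order:
  leading term x_1x_2^{2}: subtract (\tfrac{2}{9}x_2^{2})·g_1 from -\tfrac{2}{3}x_1x_2^{2} - \tfrac{19}{3}x_1x_2 + \tfrac{4}{3}x_1 + 7 → -\tfrac{19}{3}x_1x_2 + \tfrac{4}{3}x_1 - \tfrac{4}{9}x_2^{4} + \tfrac{22}{9}x_2^{3} + \tfrac{32}{9}x_2^{2} + 7
  leading term x_1x_2: subtract (\tfrac{19}{9}x_2)·g_1 from -\tfrac{19}{3}x_1x_2 + \tfrac{4}{3}x_1 - \tfrac{4}{9}x_2^{4} + \tfrac{22}{9}x_2^{3} + \tfrac{32}{9}x_2^{2} + 7 → \tfrac{4}{3}x_1 - \tfrac{4}{9}x_2^{4} - \tfrac{16}{9}x_2^{3} + \tfrac{241}{9}x_2^{2} + \tfrac{304}{9}x_2 + 7
  leading term x_1: subtract (-\tfrac{4}{9})·g_1 from \tfrac{4}{3}x_1 - \tfrac{4}{9}x_2^{4} - \tfrac{16}{9}x_2^{3} + \tfrac{241}{9}x_2^{2} + \tfrac{304}{9}x_2 + 7 → -\tfrac{4}{9}x_2^{4} - \tfrac{16}{9}x_2^{3} + \tfrac{83}{3}x_2^{2} + \tfrac{260}{9}x_2 - \tfrac{1}{9}
  leading term x_2^{4}: no divisor's leading term divides it; move -\tfrac{4}{9}x_2^{4} to the remainder.
  leading term x_2^{3}: no divisor's leading term divides it; move -\tfrac{16}{9}x_2^{3} to the remainder.
  leading term x_2^{2}: no divisor's leading term divides it; move \tfrac{83}{3}x_2^{2} to the remainder.
  leading term x_2: no divisor's leading term divides it; move \tfrac{260}{9}x_2 to the remainder.
  leading term 1: no divisor's leading term divides it; move -\tfrac{1}{9} to the remainder.
The remainder -\tfrac{4}{9}x_2^{4} - \tfrac{16}{9}x_2^{3} + \tfrac{83}{3}x_2^{2} + \tfrac{260}{9}x_2 - \tfrac{1}{9} is nonzero, so it would be added as the next basis element.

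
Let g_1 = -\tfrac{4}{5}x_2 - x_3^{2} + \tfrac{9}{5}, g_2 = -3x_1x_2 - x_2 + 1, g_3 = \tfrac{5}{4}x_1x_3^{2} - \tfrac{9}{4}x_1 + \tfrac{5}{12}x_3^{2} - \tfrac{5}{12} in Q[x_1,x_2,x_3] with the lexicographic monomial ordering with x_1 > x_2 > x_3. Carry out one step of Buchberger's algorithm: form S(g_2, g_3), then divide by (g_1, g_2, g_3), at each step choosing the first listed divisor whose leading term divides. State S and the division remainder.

lcm(LM(g_2), LM(g_3)) = x_1x_2x_3^{2}.
S = (lcm/LT(g_2))·g_2 − (lcm/LT(g_3))·g_3 = \tfrac{9}{5}x_1x_2 + \tfrac{1}{3}x_2 - \tfrac{1}{3}x_3^{2}.
Reduce S modulo (g_1, g_2, g_3) in that order:
  leading term x_1x_2: subtract (-\tfrac{9}{4}x_1)·g_1 from \tfrac{9}{5}x_1x_2 + \tfrac{1}{3}x_2 - \tfrac{1}{3}x_3^{2} → -\tfrac{9}{4}x_1x_3^{2} + \tfrac{81}{20}x_1 + \tfrac{1}{3}x_2 - \tfrac{1}{3}x_3^{2}
  leading term x_1x_3^{2}: subtract (-\tfrac{9}{5})·g_3 from -\tfrac{9}{4}x_1x_3^{2} + \tfrac{81}{20}x_1 + \tfrac{1}{3}x_2 - \tfrac{1}{3}x_3^{2} → \tfrac{1}{3}x_2 + \tfrac{5}{12}x_3^{2} - \tfrac{3}{4}
  leading term x_2: subtract (-\tfrac{5}{12})·g_1 from \tfrac{1}{3}x_2 + \tfrac{5}{12}x_3^{2} - \tfrac{3}{4} → 0
The remainder is 0, so this S-polynomial contributes no new basis element.

S(g_2, g_3) = \tfrac{9}{5}x_1x_2 + \tfrac{1}{3}x_2 - \tfrac{1}{3}x_3^{2}; remainder on division = 0.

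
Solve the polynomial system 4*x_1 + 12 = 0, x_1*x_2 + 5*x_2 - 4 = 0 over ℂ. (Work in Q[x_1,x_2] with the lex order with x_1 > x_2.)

Compute a lex Gröbner basis by Buchberger's algorithm.
f_1 = 4*x_1 + 12, LT = x_1.
f_2 = x_1*x_2 + 5*x_2 - 4, LT = x_1*x_2.

S(f_1,f_2): lcm = x_1*x_2. S = -2*x_2 + 4.
  reduce S modulo (f_1, f_2):
  remainder -2*x_2 + 4 ≠ 0; add h_3 = -2*x_2 + 4 to the basis.

The other S-polynomials (S(f_1,h_3), S(f_2,h_3)) all reduce to 0 modulo the current basis, so we have a Gröbner basis.
Inter-reduce: drop elements whose leading term is divisible by another's, tail-reduce, and make monic.
Reduced Gröbner basis: {x_1 + 3, x_2 - 2}.

Since the basis is lex-ordered, x_2 - 2 is univariate in x_2. Its roots are {2}. Back-substituting each root into the other basis elements fixes the other coordinates.
  x_2 = 2: the earlier basis element becomes x_1 + 3 = 0, giving x_1 = -3 — point (-3, 2).

{(-3, 2)}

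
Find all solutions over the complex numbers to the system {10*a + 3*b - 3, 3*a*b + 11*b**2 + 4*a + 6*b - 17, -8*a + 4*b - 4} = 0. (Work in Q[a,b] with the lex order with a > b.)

{(0, 1)}

Compute a lex Gröbner basis by Buchberger's algorithm.
f_1 = 10*a + 3*b - 3, LT = a.
f_2 = 3*a*b + 4*a + 11*b**2 + 6*b - 17, LT = a*b.
f_3 = -8*a + 4*b - 4, LT = a.

S(f_1,f_2): lcm = a*b. S = -4/3*a - 101/30*b**2 - 23/10*b + 17/3.
  reduce S modulo (f_1, f_2, f_3):
  remainder -101/30*b**2 - 19/10*b + 79/15 ≠ 0; add h_4 = -101/30*b**2 - 19/10*b + 79/15 to the basis.

S(f_1,f_3): lcm = a. S = 4/5*b - 4/5.
  reduce S modulo (f_1, f_2, f_3, h_4):
  remainder 4/5*b - 4/5 ≠ 0; add h_5 = 4/5*b - 4/5 to the basis.

The other S-polynomials (S(f_2,f_3), S(f_1,h_4), S(f_2,h_4), S(f_3,h_4), S(f_1,h_5), S(f_2,h_5), S(f_3,h_5), S(h_4,h_5)) all reduce to 0 modulo the current basis, so we have a Gröbner basis.
Inter-reduce: drop elements whose leading term is divisible by another's, tail-reduce, and make monic.
Reduced Gröbner basis: {a, b - 1}.

A lex Gröbner basis eliminates variables successively. Here b - 1 depends only on b, with roots {1}; lifting each root through the earlier basis elements recovers the full solutions.
  b = 1: the earlier basis element becomes a = 0, giving a = 0 — point (0, 1).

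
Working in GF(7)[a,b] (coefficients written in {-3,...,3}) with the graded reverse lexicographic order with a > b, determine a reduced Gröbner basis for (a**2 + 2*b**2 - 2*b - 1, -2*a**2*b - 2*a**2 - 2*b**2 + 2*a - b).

G = {b**3 + 3*b**2 - 3*a + 3, a**2 + 2*b**2 - 2*b - 1}

f_1 = a**2 + 2*b**2 - 2*b - 1, LT = a**2.
f_2 = -2*a**2*b - 2*a**2 - 2*b**2 + 2*a - b, LT = a**2*b.

S(f_1,f_2): lcm = a**2*b. S = 2*b**3 - a**2 - 3*b**2 + a + 2*b.
  leading term b**3: no divisor's leading term divides it; move 2*b**3 to the remainder.
  leading term a**2: subtract (-1)·f_1 from -a**2 - 3*b**2 + a + 2*b → -b**2 + a - 1
  leading term b**2: no divisor's leading term divides it; move -b**2 to the remainder.
  leading term a: no divisor's leading term divides it; move a to the remainder.
  leading term 1: no divisor's leading term divides it; move -1 to the remainder.
  remainder 2*b**3 - b**2 + a - 1 ≠ 0; add g_3 = 2*b**3 - b**2 + a - 1 to the basis.

The other S-polynomials (S(f_1,g_3), S(f_2,g_3)) all reduce to 0 modulo the current basis, so we have a Gröbner basis.
Inter-reduce: drop elements whose leading term is divisible by another's, tail-reduce, and make monic.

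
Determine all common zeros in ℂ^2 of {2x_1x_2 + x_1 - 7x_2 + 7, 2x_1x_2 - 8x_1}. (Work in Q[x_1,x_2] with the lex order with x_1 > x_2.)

{(0, 1), (7/3, 4)}

Compute a lex Gröbner basis by Buchberger's algorithm.
f_1 = 2x_1x_2 + x_1 - 7x_2 + 7, LT = x_1x_2.
f_2 = 2x_1x_2 - 8x_1, LT = x_1x_2.

S(f_1,f_2): lcm = x_1x_2. S = \tfrac{9}{2}x_1 - \tfrac{7}{2}x_2 + \tfrac{7}{2}.
  leading term x_1: no divisor's leading term divides it; move \tfrac{9}{2}x_1 to the remainder.
  leading term x_2: no divisor's leading term divides it; move -\tfrac{7}{2}x_2 to the remainder.
  leading term 1: no divisor's leading term divides it; move \tfrac{7}{2} to the remainder.
  remainder \tfrac{9}{2}x_1 - \tfrac{7}{2}x_2 + \tfrac{7}{2} ≠ 0; add h_3 = \tfrac{9}{2}x_1 - \tfrac{7}{2}x_2 + \tfrac{7}{2} to the basis.

S(f_1,h_3): lcm = x_1x_2. S = \tfrac{1}{2}x_1 + \tfrac{7}{9}x_2^{2} - \tfrac{77}{18}x_2 + \tfrac{7}{2}.
  leading term x_1: subtract (\tfrac{1}{9})·h_3 from \tfrac{1}{2}x_1 + \tfrac{7}{9}x_2^{2} - \tfrac{77}{18}x_2 + \tfrac{7}{2} → \tfrac{7}{9}x_2^{2} - \tfrac{35}{9}x_2 + \tfrac{28}{9}
  leading term x_2^{2}: no divisor's leading term divides it; move \tfrac{7}{9}x_2^{2} to the remainder.
  leading term x_2: no divisor's leading term divides it; move -\tfrac{35}{9}x_2 to the remainder.
  leading term 1: no divisor's leading term divides it; move \tfrac{28}{9} to the remainder.
  remainder \tfrac{7}{9}x_2^{2} - \tfrac{35}{9}x_2 + \tfrac{28}{9} ≠ 0; add h_4 = \tfrac{7}{9}x_2^{2} - \tfrac{35}{9}x_2 + \tfrac{28}{9} to the basis.

S(f_2,h_3): lcm = x_1x_2. S = -4x_1 + \tfrac{7}{9}x_2^{2} - \tfrac{7}{9}x_2.
  leading term x_1: subtract (-\tfrac{8}{9})·h_3 from -4x_1 + \tfrac{7}{9}x_2^{2} - \tfrac{7}{9}x_2 → \tfrac{7}{9}x_2^{2} - \tfrac{35}{9}x_2 + \tfrac{28}{9}
  leading term x_2^{2}: subtract (1)·h_4 from \tfrac{7}{9}x_2^{2} - \tfrac{35}{9}x_2 + \tfrac{28}{9} → 0
  remainder 0.

S(f_1,h_4): lcm = x_1x_2^{2}. S = \tfrac{11}{2}x_1x_2 - 4x_1 - \tfrac{7}{2}x_2^{2} + \tfrac{7}{2}x_2.
  leading term x_1x_2: subtract (\tfrac{11}{4})·f_1 from \tfrac{11}{2}x_1x_2 - 4x_1 - \tfrac{7}{2}x_2^{2} + \tfrac{7}{2}x_2 → -\tfrac{27}{4}x_1 - \tfrac{7}{2}x_2^{2} + \tfrac{91}{4}x_2 - \tfrac{77}{4}
  leading term x_1: subtract (-\tfrac{3}{2})·h_3 from -\tfrac{27}{4}x_1 - \tfrac{7}{2}x_2^{2} + \tfrac{91}{4}x_2 - \tfrac{77}{4} → -\tfrac{7}{2}x_2^{2} + \tfrac{35}{2}x_2 - 14
  leading term x_2^{2}: subtract (-\tfrac{9}{2})·h_4 from -\tfrac{7}{2}x_2^{2} + \tfrac{35}{2}x_2 - 14 → 0
  remainder 0.

S(f_2,h_4): lcm = x_1x_2^{2}. S = x_1x_2 - 4x_1.
  leading term x_1x_2: subtract (\tfrac{1}{2})·f_1 from x_1x_2 - 4x_1 → -\tfrac{9}{2}x_1 + \tfrac{7}{2}x_2 - \tfrac{7}{2}
  leading term x_1: subtract (-1)·h_3 from -\tfrac{9}{2}x_1 + \tfrac{7}{2}x_2 - \tfrac{7}{2} → 0
  remainder 0.

S(h_3,h_4): leading monomials are coprime, so the S-polynomial reduces to 0 (Buchberger's first criterion).
Every S-polynomial of the final basis reduces to 0, so we have a Gröbner basis.
Inter-reduce: drop elements whose leading term is divisible by another's, tail-reduce, and make monic.
Reduced Gröbner basis: {x_1 - \tfrac{7}{9}x_2 + \tfrac{7}{9}, x_2^{2} - 5x_2 + 4}.

The lex basis is triangular: the last element involves only x_2. Solving x_2^{2} - 5x_2 + 4 = 0 gives x_2 ∈ {1, 4}; substituting each value into the earlier elements determines the remaining variables.
  x_2 = 1: the earlier basis element becomes x_1 = 0, giving x_1 = 0 — point (0, 1).
  x_2 = 4: the earlier basis element becomes x_1 - \tfrac{7}{3} = 0, giving x_1 = 7/3 — point (7/3, 4).
Check: every point annihilates each of the original generators.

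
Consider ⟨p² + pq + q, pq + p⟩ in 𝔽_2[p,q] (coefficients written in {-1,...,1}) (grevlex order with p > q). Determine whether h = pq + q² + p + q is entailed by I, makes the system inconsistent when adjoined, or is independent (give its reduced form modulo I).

pq + q² + p + q lies in I (it reduces to 0).

First compute the reduced Gröbner basis of I by Buchberger's algorithm.
f_1 = p² + pq + q, LT = p².
f_2 = pq + p, LT = pq.

S(f_1,f_2): lcm = p²q. S = pq² + p² + q².
  reduce S modulo (f_1, f_2):
  remainder q² + q ≠ 0; add k_3 = q² + q to the basis.

The other S-polynomials (S(f_1,k_3), S(f_2,k_3)) all reduce to 0 modulo the current basis, so we have a Gröbner basis.
Inter-reduce: drop elements whose leading term is divisible by another's, tail-reduce, and make monic.
Reduced Gröbner basis: {p² + p + q, pq + p, q² + q}.
Label its elements g_1 = p² + p + q, g_2 = pq + p, g_3 = q² + q.

Reduce h = pq + q² + p + q modulo G:
  leading term pq: subtract (1)·g_2 from pq + q² + p + q → q² + q
  leading term q²: subtract (1)·g_3 from q² + q → 0
  normal form = 0.
Since the normal form is 0, h ∈ I.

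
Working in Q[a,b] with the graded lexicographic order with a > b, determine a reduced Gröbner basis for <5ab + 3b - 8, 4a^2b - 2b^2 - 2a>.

f_1 = 5ab + 3b - 8, LT = ab.
f_2 = 4a^2b - 2b^2 - 2a, LT = a^2b.

S(f_1,f_2): lcm = a^2b. S = 3/5ab + 1/2b^2 - 11/10a.
  reduce S modulo (f_1, f_2):
  remainder 1/2b^2 - 11/10a - 9/25b + 24/25 ≠ 0; add g_3 = 1/2b^2 - 11/10a - 9/25b + 24/25 to the basis.

S(f_1,g_3): lcm = ab^2. S = 11/5a^2 + 18/25ab + 3/5b^2 - 48/25a - 8/5b.
  reduce S modulo (f_1, f_2, g_3):
  remainder 11/5a^2 - 3/5a - 8/5b ≠ 0; add g_4 = 11/5a^2 - 3/5a - 8/5b to the basis.

The other S-polynomials (S(f_2,g_3), S(f_1,g_4), S(f_2,g_4), S(g_3,g_4)) all reduce to 0 modulo the current basis, so we have a Gröbner basis.
Inter-reduce: drop elements whose leading term is divisible by another's, tail-reduce, and make monic.

G = {a^2 - 3/11a - 8/11b, ab + 3/5b - 8/5, b^2 - 11/5a - 18/25b + 48/25}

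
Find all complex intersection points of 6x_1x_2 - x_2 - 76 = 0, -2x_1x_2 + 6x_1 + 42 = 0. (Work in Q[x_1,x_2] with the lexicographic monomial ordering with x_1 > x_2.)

{(-3, -4), (7/18, 57)}

Compute a lex Gröbner basis by Buchberger's algorithm.
f_1 = 6x_1x_2 - x_2 - 76, LT = x_1x_2.
f_2 = -2x_1x_2 + 6x_1 + 42, LT = x_1x_2.

S(f_1,f_2): lcm = x_1x_2. S = 3x_1 - 1/6x_2 + 25/3.
  reduce S modulo (f_1, f_2):
  remainder 3x_1 - 1/6x_2 + 25/3 ≠ 0; add h_3 = 3x_1 - 1/6x_2 + 25/3 to the basis.

S(f_1,h_3): lcm = x_1x_2. S = 1/18x_2^2 - 53/18x_2 - 38/3.
  reduce S modulo (f_1, f_2, h_3):
  remainder 1/18x_2^2 - 53/18x_2 - 38/3 ≠ 0; add h_4 = 1/18x_2^2 - 53/18x_2 - 38/3 to the basis.

The other S-polynomials (S(f_2,h_3), S(f_1,h_4), S(f_2,h_4), S(h_3,h_4)) all reduce to 0 modulo the current basis, so we have a Gröbner basis.
Inter-reduce: drop elements whose leading term is divisible by another's, tail-reduce, and make monic.
Reduced Gröbner basis: {x_1 - 1/18x_2 + 25/9, x_2^2 - 53x_2 - 228}.

Since the basis is lex-ordered, x_2^2 - 53x_2 - 228 is univariate in x_2. Its roots are {-4, 57}. Back-substituting each root into the other basis elements fixes the other coordinates.
  x_2 = -4: the earlier basis element becomes x_1 + 3 = 0, giving x_1 = -3 — point (-3, -4).
  x_2 = 57: the earlier basis element becomes x_1 - 7/18 = 0, giving x_1 = 7/18 — point (7/18, 57).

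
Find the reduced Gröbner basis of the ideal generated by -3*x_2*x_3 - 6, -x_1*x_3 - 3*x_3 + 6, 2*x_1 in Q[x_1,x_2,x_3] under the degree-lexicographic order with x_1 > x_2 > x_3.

The reduced Gröbner basis is the canonical form of the ideal for this ordering.

f_1 = -3*x_2*x_3 - 6, LT = x_2*x_3.
f_2 = -x_1*x_3 - 3*x_3 + 6, LT = x_1*x_3.
f_3 = 2*x_1, LT = x_1.

S(f_1,f_2): lcm = x_1*x_2*x_3. S = -3*x_2*x_3 + 2*x_1 + 6*x_2.
  leading term x_2*x_3: subtract (1)·f_1 from -3*x_2*x_3 + 2*x_1 + 6*x_2 → 2*x_1 + 6*x_2 + 6
  leading term x_1: subtract (1)·f_3 from 2*x_1 + 6*x_2 + 6 → 6*x_2 + 6
  leading term x_2: no divisor's leading term divides it; move 6*x_2 to the remainder.
  leading term 1: no divisor's leading term divides it; move 6 to the remainder.
  remainder 6*x_2 + 6 ≠ 0; add g_4 = 6*x_2 + 6 to the basis.

S(f_1,f_3): leading monomials are coprime, so the S-polynomial reduces to 0 (Buchberger's first criterion).
S(f_2,f_3): lcm = x_1*x_3. S = 3*x_3 - 6.
  leading term x_3: no divisor's leading term divides it; move 3*x_3 to the remainder.
  leading term 1: no divisor's leading term divides it; move -6 to the remainder.
  remainder 3*x_3 - 6 ≠ 0; add g_5 = 3*x_3 - 6 to the basis.

S(f_1,g_4): lcm = x_2*x_3. S = -x_3 + 2.
  leading term x_3: subtract (-1/3)·g_5 from -x_3 + 2 → 0
  remainder 0.

S(f_2,g_4): leading monomials are coprime, so the S-polynomial reduces to 0 (Buchberger's first criterion).
S(f_3,g_4): leading monomials are coprime, so the S-polynomial reduces to 0 (Buchberger's first criterion).
S(f_1,g_5): lcm = x_2*x_3. S = 2*x_2 + 2.
  leading term x_2: subtract (1/3)·g_4 from 2*x_2 + 2 → 0
  remainder 0.

S(f_2,g_5): lcm = x_1*x_3. S = 2*x_1 + 3*x_3 - 6.
  leading term x_1: subtract (1)·f_3 from 2*x_1 + 3*x_3 - 6 → 3*x_3 - 6
  leading term x_3: subtract (1)·g_5 from 3*x_3 - 6 → 0
  remainder 0.

S(f_3,g_5): leading monomials are coprime, so the S-polynomial reduces to 0 (Buchberger's first criterion).
S(g_4,g_5): leading monomials are coprime, so the S-polynomial reduces to 0 (Buchberger's first criterion).
Every S-polynomial of the final basis reduces to 0, so we have a Gröbner basis.
Inter-reduce: drop elements whose leading term is divisible by another's, tail-reduce, and make monic.

G = {x_1, x_2 + 1, x_3 - 2}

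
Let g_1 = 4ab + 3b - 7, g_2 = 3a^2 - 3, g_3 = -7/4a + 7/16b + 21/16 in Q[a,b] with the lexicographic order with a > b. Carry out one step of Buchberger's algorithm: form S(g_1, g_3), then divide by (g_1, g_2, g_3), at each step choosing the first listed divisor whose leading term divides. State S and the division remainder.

S(g_1, g_3) = 1/4b^2 + 3/2b - 7/4; remainder on division = 1/4b^2 + 3/2b - 7/4.

lcm(LM(g_1), LM(g_3)) = ab.
S = (lcm/LT(g_1))·g_1 − (lcm/LT(g_3))·g_3 = 1/4b^2 + 3/2b - 7/4.
Reduce S modulo (g_1, g_2, g_3) in that order:
  leading term b^2: no divisor's leading term divides it; move 1/4b^2 to the remainder.
  leading term b: no divisor's leading term divides it; move 3/2b to the remainder.
  leading term 1: no divisor's leading term divides it; move -7/4 to the remainder.
The remainder 1/4b^2 + 3/2b - 7/4 is nonzero, so it would be added as the next basis element.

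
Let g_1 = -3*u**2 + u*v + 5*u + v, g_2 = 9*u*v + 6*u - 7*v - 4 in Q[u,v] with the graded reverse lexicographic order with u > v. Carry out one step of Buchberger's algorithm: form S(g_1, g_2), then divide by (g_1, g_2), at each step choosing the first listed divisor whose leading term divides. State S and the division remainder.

S(g_1, g_2) = -1/3*u*v**2 - 2/3*u**2 - 8/9*u*v - 1/3*v**2 + 4/9*u; remainder on division = -16/27*v**2 - 2/27*u - 86/81*v - 32/81.

lcm(LM(g_1), LM(g_2)) = u**2*v.
S = (lcm/LT(g_1))·g_1 − (lcm/LT(g_2))·g_2 = -1/3*u*v**2 - 2/3*u**2 - 8/9*u*v - 1/3*v**2 + 4/9*u.
Reduce S modulo (g_1, g_2) in that order:
  leading term u*v**2: subtract (-1/27*v)·g_2 from -1/3*u*v**2 - 2/3*u**2 - 8/9*u*v - 1/3*v**2 + 4/9*u → -2/3*u**2 - 2/3*u*v - 16/27*v**2 + 4/9*u - 4/27*v
  leading term u**2: subtract (2/9)·g_1 from -2/3*u**2 - 2/3*u*v - 16/27*v**2 + 4/9*u - 4/27*v → -8/9*u*v - 16/27*v**2 - 2/3*u - 10/27*v
  leading term u*v: subtract (-8/81)·g_2 from -8/9*u*v - 16/27*v**2 - 2/3*u - 10/27*v → -16/27*v**2 - 2/27*u - 86/81*v - 32/81
  leading term v**2: no divisor's leading term divides it; move -16/27*v**2 to the remainder.
  leading term u: no divisor's leading term divides it; move -2/27*u to the remainder.
  leading term v: no divisor's leading term divides it; move -86/81*v to the remainder.
  leading term 1: no divisor's leading term divides it; move -32/81 to the remainder.
The remainder -16/27*v**2 - 2/27*u - 86/81*v - 32/81 is nonzero, so it would be added as the next basis element.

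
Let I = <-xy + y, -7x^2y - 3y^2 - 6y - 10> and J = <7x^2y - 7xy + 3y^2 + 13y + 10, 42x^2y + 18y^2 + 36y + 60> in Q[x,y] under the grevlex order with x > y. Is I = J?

Yes, the ideals are equal.

Since reduced Gröbner bases are canonical representatives of ideals under a given ordering, it suffices to compute and compare them.
Buchberger on the first generating set:
f_1 = -xy + y, LT = xy.
f_2 = -7x^2y - 3y^2 - 6y - 10, LT = x^2y.

S(f_1,f_2): lcm = x^2y. S = -xy - 3/7y^2 - 6/7y - 10/7.
  leading term xy: subtract (1)·f_1 from -xy - 3/7y^2 - 6/7y - 10/7 → -3/7y^2 - 13/7y - 10/7
  leading term y^2: no divisor's leading term divides it; move -3/7y^2 to the remainder.
  leading term y: no divisor's leading term divides it; move -13/7y to the remainder.
  leading term 1: no divisor's leading term divides it; move -10/7 to the remainder.
  remainder -3/7y^2 - 13/7y - 10/7 ≠ 0; add g_3 = -3/7y^2 - 13/7y - 10/7 to the basis.

S(f_1,g_3): lcm = xy^2. S = -13/3xy - y^2 - 10/3x.
  leading term xy: subtract (13/3)·f_1 from -13/3xy - y^2 - 10/3x → -y^2 - 10/3x - 13/3y
  leading term y^2: subtract (7/3)·g_3 from -y^2 - 10/3x - 13/3y → -10/3x + 10/3
  leading term x: no divisor's leading term divides it; move -10/3x to the remainder.
  leading term 1: no divisor's leading term divides it; move 10/3 to the remainder.
  remainder -10/3x + 10/3 ≠ 0; add g_4 = -10/3x + 10/3 to the basis.

S(f_2,g_3): lcm = x^2y^2. S = -13/3x^2y + 3/7y^3 - 10/3x^2 + 6/7y^2 + 10/7y.
  leading term x^2y: subtract (13/3x)·f_1 from -13/3x^2y + 3/7y^3 - 10/3x^2 + 6/7y^2 + 10/7y → 3/7y^3 - 10/3x^2 - 13/3xy + 6/7y^2 + 10/7y
  leading term y^3: subtract (-y)·g_3 from 3/7y^3 - 10/3x^2 - 13/3xy + 6/7y^2 + 10/7y → -10/3x^2 - 13/3xy - y^2
  leading term x^2: subtract (x)·g_4 from -10/3x^2 - 13/3xy - y^2 → -13/3xy - y^2 - 10/3x
  leading term xy: subtract (13/3)·f_1 from -13/3xy - y^2 - 10/3x → -y^2 - 10/3x - 13/3y
  leading term y^2: subtract (7/3)·g_3 from -y^2 - 10/3x - 13/3y → -10/3x + 10/3
  leading term x: subtract (1)·g_4 from -10/3x + 10/3 → 0
  remainder 0.

S(f_1,g_4): lcm = xy. S = 0.
  remainder 0.

S(f_2,g_4): lcm = x^2y. S = xy + 3/7y^2 + 6/7y + 10/7.
  leading term xy: subtract (-1)·f_1 from xy + 3/7y^2 + 6/7y + 10/7 → 3/7y^2 + 13/7y + 10/7
  leading term y^2: subtract (-1)·g_3 from 3/7y^2 + 13/7y + 10/7 → 0
  remainder 0.

S(g_3,g_4): leading monomials are coprime, so the S-polynomial reduces to 0 (Buchberger's first criterion).
Every S-polynomial of the final basis reduces to 0, so we have a Gröbner basis.
Inter-reduce: drop elements whose leading term is divisible by another's, tail-reduce, and make monic.
Reduced Gröbner basis: {y^2 + 13/3y + 10/3, x - 1}.

Buchberger on the second generating set:
h_1 = 7x^2y - 7xy + 3y^2 + 13y + 10, LT = x^2y.
h_2 = 42x^2y + 18y^2 + 36y + 60, LT = x^2y.

S(h_1,h_2): lcm = x^2y. S = -xy + y.
  leading term xy: no divisor's leading term divides it; move -xy to the remainder.
  leading term y: no divisor's leading term divides it; move y to the remainder.
  remainder -xy + y ≠ 0; add k_3 = -xy + y to the basis.

S(h_1,k_3): lcm = x^2y. S = 3/7y^2 + 13/7y + 10/7.
  leading term y^2: no divisor's leading term divides it; move 3/7y^2 to the remainder.
  leading term y: no divisor's leading term divides it; move 13/7y to the remainder.
  leading term 1: no divisor's leading term divides it; move 10/7 to the remainder.
  remainder 3/7y^2 + 13/7y + 10/7 ≠ 0; add k_4 = 3/7y^2 + 13/7y + 10/7 to the basis.

S(h_2,k_3): lcm = x^2y. S = xy + 3/7y^2 + 6/7y + 10/7.
  leading term xy: subtract (-1)·k_3 from xy + 3/7y^2 + 6/7y + 10/7 → 3/7y^2 + 13/7y + 10/7
  leading term y^2: subtract (1)·k_4 from 3/7y^2 + 13/7y + 10/7 → 0
  remainder 0.

S(h_1,k_4): lcm = x^2y^2. S = -13/3x^2y - xy^2 + 3/7y^3 - 10/3x^2 + 13/7y^2 + 10/7y.
  leading term x^2y: subtract (-13/21)·h_1 from -13/3x^2y - xy^2 + 3/7y^3 - 10/3x^2 + 13/7y^2 + 10/7y → -xy^2 + 3/7y^3 - 10/3x^2 - 13/3xy + 26/7y^2 + 199/21y + 130/21
  leading term xy^2: subtract (y)·k_3 from -xy^2 + 3/7y^3 - 10/3x^2 - 13/3xy + 26/7y^2 + 199/21y + 130/21 → 3/7y^3 - 10/3x^2 - 13/3xy + 19/7y^2 + 199/21y + 130/21
  leading term y^3: subtract (y)·k_4 from 3/7y^3 - 10/3x^2 - 13/3xy + 19/7y^2 + 199/21y + 130/21 → -10/3x^2 - 13/3xy + 6/7y^2 + 169/21y + 130/21
  leading term x^2: no divisor's leading term divides it; move -10/3x^2 to the remainder.
  leading term xy: subtract (13/3)·k_3 from -13/3xy + 6/7y^2 + 169/21y + 130/21 → 6/7y^2 + 26/7y + 130/21
  leading term y^2: subtract (2)·k_4 from 6/7y^2 + 26/7y + 130/21 → 10/3
  leading term 1: no divisor's leading term divides it; move 10/3 to the remainder.
  remainder -10/3x^2 + 10/3 ≠ 0; add k_5 = -10/3x^2 + 10/3 to the basis.

S(h_2,k_4): lcm = x^2y^2. S = -13/3x^2y + 3/7y^3 - 10/3x^2 + 6/7y^2 + 10/7y.
  leading term x^2y: subtract (-13/21)·h_1 from -13/3x^2y + 3/7y^3 - 10/3x^2 + 6/7y^2 + 10/7y → 3/7y^3 - 10/3x^2 - 13/3xy + 19/7y^2 + 199/21y + 130/21
  leading term y^3: subtract (y)·k_4 from 3/7y^3 - 10/3x^2 - 13/3xy + 19/7y^2 + 199/21y + 130/21 → -10/3x^2 - 13/3xy + 6/7y^2 + 169/21y + 130/21
  leading term x^2: subtract (1)·k_5 from -10/3x^2 - 13/3xy + 6/7y^2 + 169/21y + 130/21 → -13/3xy + 6/7y^2 + 169/21y + 20/7
  leading term xy: subtract (13/3)·k_3 from -13/3xy + 6/7y^2 + 169/21y + 20/7 → 6/7y^2 + 26/7y + 20/7
  leading term y^2: subtract (2)·k_4 from 6/7y^2 + 26/7y + 20/7 → 0
  remainder 0.

S(k_3,k_4): lcm = xy^2. S = -13/3xy - y^2 - 10/3x.
  leading term xy: subtract (13/3)·k_3 from -13/3xy - y^2 - 10/3x → -y^2 - 10/3x - 13/3y
  leading term y^2: subtract (-7/3)·k_4 from -y^2 - 10/3x - 13/3y → -10/3x + 10/3
  leading term x: no divisor's leading term divides it; move -10/3x to the remainder.
  leading term 1: no divisor's leading term divides it; move 10/3 to the remainder.
  remainder -10/3x + 10/3 ≠ 0; add k_6 = -10/3x + 10/3 to the basis.

S(h_1,k_5): lcm = x^2y. S = -xy + 3/7y^2 + 20/7y + 10/7.
  leading term xy: subtract (1)·k_3 from -xy + 3/7y^2 + 20/7y + 10/7 → 3/7y^2 + 13/7y + 10/7
  leading term y^2: subtract (1)·k_4 from 3/7y^2 + 13/7y + 10/7 → 0
  remainder 0.

S(h_2,k_5): lcm = x^2y. S = 3/7y^2 + 13/7y + 10/7.
  leading term y^2: subtract (1)·k_4 from 3/7y^2 + 13/7y + 10/7 → 0
  remainder 0.

S(k_3,k_5): lcm = x^2y. S = -xy + y.
  leading term xy: subtract (1)·k_3 from -xy + y → 0
  remainder 0.

S(k_4,k_5): leading monomials are coprime, so the S-polynomial reduces to 0 (Buchberger's first criterion).
S(h_1,k_6): lcm = x^2y. S = 3/7y^2 + 13/7y + 10/7.
  leading term y^2: subtract (1)·k_4 from 3/7y^2 + 13/7y + 10/7 → 0
  remainder 0.

S(h_2,k_6): lcm = x^2y. S = xy + 3/7y^2 + 6/7y + 10/7.
  leading term xy: subtract (-1)·k_3 from xy + 3/7y^2 + 6/7y + 10/7 → 3/7y^2 + 13/7y + 10/7
  leading term y^2: subtract (1)·k_4 from 3/7y^2 + 13/7y + 10/7 → 0
  remainder 0.

S(k_3,k_6): lcm = xy. S = 0.
  remainder 0.

S(k_4,k_6): leading monomials are coprime, so the S-polynomial reduces to 0 (Buchberger's first criterion).
S(k_5,k_6): lcm = x^2. S = x - 1.
  leading term x: subtract (-3/10)·k_6 from x - 1 → 0
  remainder 0.

Every S-polynomial of the final basis reduces to 0, so we have a Gröbner basis.
Inter-reduce: drop elements whose leading term is divisible by another's, tail-reduce, and make monic.
Reduced Gröbner basis: {y^2 + 13/3y + 10/3, x - 1}.

These coincide, so the ideals are equal.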